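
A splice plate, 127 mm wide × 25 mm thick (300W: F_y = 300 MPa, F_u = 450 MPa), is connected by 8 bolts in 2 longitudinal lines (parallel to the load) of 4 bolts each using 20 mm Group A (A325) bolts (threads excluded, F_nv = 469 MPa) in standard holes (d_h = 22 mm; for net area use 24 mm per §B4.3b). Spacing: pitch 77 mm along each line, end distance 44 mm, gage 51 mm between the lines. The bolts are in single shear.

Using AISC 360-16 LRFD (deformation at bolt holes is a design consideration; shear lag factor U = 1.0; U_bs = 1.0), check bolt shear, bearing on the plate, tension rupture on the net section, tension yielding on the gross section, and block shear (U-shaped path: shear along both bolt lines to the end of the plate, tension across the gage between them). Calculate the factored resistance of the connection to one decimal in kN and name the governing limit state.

Bolt shear: A_b = π(20)²/4 = 314.16 mm². φR_n = 0.75 × 469 × 314.16 × 8 × 1 = 884.0 kN.
Bearing (25 mm plate, F_u = 450 MPa): end bolts L_c = 44 − 22/2 = 33, R_n = min(1.2×33×25×450, 2.4×20×25×450) = 445.5 kN/bolt; interior L_c = 77 − 22 = 55, R_n = 540 kN/bolt. φR_n = 0.75 × (2×445.5 + 6×540) = 3098.3 kN.
Tension rupture (net): A_n = (127 − 2×24)×25 = 1975 mm² (U = 1.0, A_e = A_n). φR_n = 0.75 × 450 × 1975 = 666.6 kN.
Tension yield (gross): A_g = 127×25 = 3175 mm². φR_n = 0.90 × 300 × 3175 = 857.3 kN.
Block shear: shear path 2×[44+3×77] = 2×275 mm, A_gv = 13750, A_nv = 2×(275 − 3.5×24)×25 = 9550 mm²; tension across gage: (51 − 1×24)×25 = 675 mm². R_n = min(0.6×450×9550, 0.6×300×13750) + 1.0×450×675 = min(2578.5, 2475) + 303.75 = 2778.8 kN. φR_n = 0.75 × 2778.8 = 2084.1 kN.
Governing: min(884.0, 3098.3, 666.6, 857.3, 2084.1) = 666.6 kN → net-section rupture.

666.6 kN (net-section rupture governs)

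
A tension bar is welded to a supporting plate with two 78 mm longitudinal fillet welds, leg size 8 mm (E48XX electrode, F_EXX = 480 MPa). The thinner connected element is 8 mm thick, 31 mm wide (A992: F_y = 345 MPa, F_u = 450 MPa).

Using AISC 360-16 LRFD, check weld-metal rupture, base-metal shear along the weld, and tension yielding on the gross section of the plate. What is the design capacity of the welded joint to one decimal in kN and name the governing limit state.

77.0 kN (gross-section yield governs)

Weld metal: throat = 0.707×8 = 5.656 mm, L = 2×78 = 156 mm. φR_n = 0.75 × 0.6 × 480 × 5.656 × 156 = 190.6 kN.
Base metal shear (8 mm plate): yield φR_n = 1.0×0.6×345×8×156 = 258.3 kN; rupture φR_n = 0.75×0.6×450×8×156 = 252.7 kN; take 252.7 kN (rupture).
Tension yield (gross): A_g = 31×8 = 248 mm². φR_n = 0.90 × 345 × 248 = 77.0 kN.
Governing: min(190.6, 252.7, 77.0) = 77.0 kN → gross-section yield.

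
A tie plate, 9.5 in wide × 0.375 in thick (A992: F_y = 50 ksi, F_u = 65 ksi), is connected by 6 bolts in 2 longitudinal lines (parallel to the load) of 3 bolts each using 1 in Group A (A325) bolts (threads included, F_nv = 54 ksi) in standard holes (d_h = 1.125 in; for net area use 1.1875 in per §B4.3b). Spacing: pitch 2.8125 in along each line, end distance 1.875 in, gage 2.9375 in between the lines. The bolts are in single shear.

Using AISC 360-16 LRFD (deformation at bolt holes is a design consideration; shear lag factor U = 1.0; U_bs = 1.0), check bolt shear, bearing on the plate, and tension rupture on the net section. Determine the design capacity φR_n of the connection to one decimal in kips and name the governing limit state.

130.3 kips (net-section rupture governs)

Bolt shear: A_b = π(1)²/4 = 0.7854 in². φR_n = 0.75 × 54 × 0.7854 × 6 × 1 = 190.9 kips.
Bearing (0.375 in plate, F_u = 65 ksi): end bolts L_c = 1.875 − 1.125/2 = 1.3125, R_n = min(1.2×1.3125×0.375×65, 2.4×1×0.375×65) = 38.391 kips/bolt; interior L_c = 2.8125 − 1.125 = 1.6875, R_n = 49.359 kips/bolt. φR_n = 0.75 × (2×38.391 + 4×49.359) = 205.7 kips.
Tension rupture (net): A_n = (9.5 − 2×1.1875)×0.375 = 2.6719 in² (U = 1.0, A_e = A_n). φR_n = 0.75 × 65 × 2.6719 = 130.3 kips.
Governing: min(190.9, 205.7, 130.3) = 130.3 kips → net-section rupture.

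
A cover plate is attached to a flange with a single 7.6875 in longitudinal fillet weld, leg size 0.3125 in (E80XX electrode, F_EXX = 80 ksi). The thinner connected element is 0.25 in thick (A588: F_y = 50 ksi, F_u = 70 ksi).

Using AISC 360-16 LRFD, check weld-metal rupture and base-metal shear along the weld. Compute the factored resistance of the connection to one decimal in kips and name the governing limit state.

Weld metal: throat = 0.707×0.3125 = 0.22094 in, L = 7.6875 in. φR_n = 0.75 × 0.6 × 80 × 0.22094 × 7.6875 = 61.1 kips.
Base metal shear (0.25 in plate): yield φR_n = 1.0×0.6×50×0.25×7.6875 = 57.7 kips; rupture φR_n = 0.75×0.6×70×0.25×7.6875 = 60.5 kips; take 57.7 kips (yield).
Governing: min(61.1, 57.7) = 57.7 kips → base-metal shear.

57.7 kips (base-metal shear governs)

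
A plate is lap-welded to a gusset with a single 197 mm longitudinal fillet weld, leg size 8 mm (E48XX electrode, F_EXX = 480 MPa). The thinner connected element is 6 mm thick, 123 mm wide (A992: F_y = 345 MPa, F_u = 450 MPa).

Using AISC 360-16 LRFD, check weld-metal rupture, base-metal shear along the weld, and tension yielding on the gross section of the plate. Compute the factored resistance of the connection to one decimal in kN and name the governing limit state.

Weld metal: throat = 0.707×8 = 5.656 mm, L = 197 mm. φR_n = 0.75 × 0.6 × 480 × 5.656 × 197 = 240.7 kN.
Base metal shear (6 mm plate): yield φR_n = 1.0×0.6×345×6×197 = 244.7 kN; rupture φR_n = 0.75×0.6×450×6×197 = 239.4 kN; take 239.4 kN (rupture).
Tension yield (gross): A_g = 123×6 = 738 mm². φR_n = 0.90 × 345 × 738 = 229.1 kN.
Governing: min(240.7, 239.4, 229.1) = 229.1 kN → gross-section yield.

229.1 kN (gross-section yield governs)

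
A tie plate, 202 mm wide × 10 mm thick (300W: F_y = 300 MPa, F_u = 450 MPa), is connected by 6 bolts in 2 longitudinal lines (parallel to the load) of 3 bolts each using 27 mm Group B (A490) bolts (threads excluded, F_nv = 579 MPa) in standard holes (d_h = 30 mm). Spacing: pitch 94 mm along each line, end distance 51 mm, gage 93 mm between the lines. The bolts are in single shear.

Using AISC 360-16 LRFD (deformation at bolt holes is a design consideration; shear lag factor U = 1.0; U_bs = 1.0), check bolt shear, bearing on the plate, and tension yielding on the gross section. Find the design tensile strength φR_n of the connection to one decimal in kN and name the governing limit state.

545.4 kN (gross-section yield governs)

Bolt shear: A_b = π(27)²/4 = 572.56 mm². φR_n = 0.75 × 579 × 572.56 × 6 × 1 = 1491.8 kN.
Bearing (10 mm plate, F_u = 450 MPa): end bolts L_c = 51 − 30/2 = 36, R_n = min(1.2×36×10×450, 2.4×27×10×450) = 194.4 kN/bolt; interior L_c = 94 − 30 = 64, R_n = 291.6 kN/bolt. φR_n = 0.75 × (2×194.4 + 4×291.6) = 1166.4 kN.
Tension yield (gross): A_g = 202×10 = 2020 mm². φR_n = 0.90 × 300 × 2020 = 545.4 kN.
Governing: min(1491.8, 1166.4, 545.4) = 545.4 kN → gross-section yield.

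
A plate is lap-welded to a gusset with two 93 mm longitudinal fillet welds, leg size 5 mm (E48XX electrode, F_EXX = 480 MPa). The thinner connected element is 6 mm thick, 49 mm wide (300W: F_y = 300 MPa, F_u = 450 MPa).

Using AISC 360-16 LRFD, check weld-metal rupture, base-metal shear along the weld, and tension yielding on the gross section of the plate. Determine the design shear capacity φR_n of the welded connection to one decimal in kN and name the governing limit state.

Weld metal: throat = 0.707×5 = 3.535 mm, L = 2×93 = 186 mm. φR_n = 0.75 × 0.6 × 480 × 3.535 × 186 = 142.0 kN.
Base metal shear (6 mm plate): yield φR_n = 1.0×0.6×300×6×186 = 200.9 kN; rupture φR_n = 0.75×0.6×450×6×186 = 226.0 kN; take 200.9 kN (yield).
Tension yield (gross): A_g = 49×6 = 294 mm². φR_n = 0.90 × 300 × 294 = 79.4 kN.
Governing: min(142.0, 200.9, 79.4) = 79.4 kN → gross-section yield.

79.4 kN (gross-section yield governs)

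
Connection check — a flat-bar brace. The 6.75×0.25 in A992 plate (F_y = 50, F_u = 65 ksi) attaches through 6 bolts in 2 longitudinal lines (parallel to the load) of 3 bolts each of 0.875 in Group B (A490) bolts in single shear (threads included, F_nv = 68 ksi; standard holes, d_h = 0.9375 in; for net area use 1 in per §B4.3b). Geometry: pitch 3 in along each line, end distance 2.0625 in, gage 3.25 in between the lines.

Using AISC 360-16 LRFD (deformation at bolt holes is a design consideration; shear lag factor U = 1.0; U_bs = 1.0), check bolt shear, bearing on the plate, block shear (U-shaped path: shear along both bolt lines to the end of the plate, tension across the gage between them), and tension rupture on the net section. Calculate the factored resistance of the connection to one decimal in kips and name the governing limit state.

Bolt shear: A_b = π(0.875)²/4 = 0.60132 in². φR_n = 0.75 × 68 × 0.60132 × 6 × 1 = 184.0 kips.
Bearing (0.25 in plate, F_u = 65 ksi): end bolts L_c = 2.0625 − 0.9375/2 = 1.59375, R_n = min(1.2×1.59375×0.25×65, 2.4×0.875×0.25×65) = 31.078 kips/bolt; interior L_c = 3 − 0.9375 = 2.0625, R_n = 34.125 kips/bolt. φR_n = 0.75 × (2×31.078 + 4×34.125) = 149.0 kips.
Block shear: shear path 2×[2.0625+2×3] = 2×8.0625 in, A_gv = 4.0313, A_nv = 2×(8.0625 − 2.5×1)×0.25 = 2.7813 in²; tension across gage: (3.25 − 1×1)×0.25 = 0.5625 in². R_n = min(0.6×65×2.7813, 0.6×50×4.0313) + 1.0×65×0.5625 = min(108.47, 120.94) + 36.563 = 145.03 kips. φR_n = 0.75 × 145.03 = 108.8 kips.
Tension rupture (net): A_n = (6.75 − 2×1)×0.25 = 1.1875 in² (U = 1.0, A_e = A_n). φR_n = 0.75 × 65 × 1.1875 = 57.9 kips.
Governing: min(184.0, 149.0, 108.8, 57.9) = 57.9 kips → net-section rupture.

57.9 kips (net-section rupture governs)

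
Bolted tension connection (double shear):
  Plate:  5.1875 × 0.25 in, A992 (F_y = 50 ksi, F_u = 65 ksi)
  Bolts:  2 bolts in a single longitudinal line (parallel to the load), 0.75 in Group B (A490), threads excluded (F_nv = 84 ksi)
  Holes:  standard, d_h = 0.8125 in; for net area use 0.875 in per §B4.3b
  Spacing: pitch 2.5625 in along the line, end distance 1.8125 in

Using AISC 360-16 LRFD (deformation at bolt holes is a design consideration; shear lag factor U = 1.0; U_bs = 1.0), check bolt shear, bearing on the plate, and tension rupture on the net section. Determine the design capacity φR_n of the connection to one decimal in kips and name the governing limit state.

Bolt shear: A_b = π(0.75)²/4 = 0.44179 in². φR_n = 0.75 × 84 × 0.44179 × 2 × 2 = 111.3 kips.
Bearing (0.25 in plate, F_u = 65 ksi): end bolts L_c = 1.8125 − 0.8125/2 = 1.40625, R_n = min(1.2×1.40625×0.25×65, 2.4×0.75×0.25×65) = 27.422 kips/bolt; interior L_c = 2.5625 − 0.8125 = 1.75, R_n = 29.25 kips/bolt. φR_n = 0.75 × (1×27.422 + 1×29.25) = 42.5 kips.
Tension rupture (net): A_n = (5.1875 − 1×0.875)×0.25 = 1.0781 in² (U = 1.0, A_e = A_n). φR_n = 0.75 × 65 × 1.0781 = 52.6 kips.
Governing: min(111.3, 42.5, 52.6) = 42.5 kips → bearing.

42.5 kips (bearing governs)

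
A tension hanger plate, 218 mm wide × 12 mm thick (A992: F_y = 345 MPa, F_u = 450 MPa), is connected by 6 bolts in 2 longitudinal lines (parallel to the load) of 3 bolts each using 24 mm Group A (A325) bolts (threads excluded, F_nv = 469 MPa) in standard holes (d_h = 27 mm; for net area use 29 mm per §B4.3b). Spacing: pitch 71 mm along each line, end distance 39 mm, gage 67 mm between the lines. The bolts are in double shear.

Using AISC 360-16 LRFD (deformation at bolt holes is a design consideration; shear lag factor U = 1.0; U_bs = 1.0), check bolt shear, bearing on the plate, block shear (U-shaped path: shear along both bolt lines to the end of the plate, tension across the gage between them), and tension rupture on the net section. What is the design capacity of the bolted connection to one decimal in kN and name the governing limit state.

Bolt shear: A_b = π(24)²/4 = 452.39 mm². φR_n = 0.75 × 469 × 452.39 × 6 × 2 = 1909.5 kN.
Bearing (12 mm plate, F_u = 450 MPa): end bolts L_c = 39 − 27/2 = 25.5, R_n = min(1.2×25.5×12×450, 2.4×24×12×450) = 165.24 kN/bolt; interior L_c = 71 − 27 = 44, R_n = 285.12 kN/bolt. φR_n = 0.75 × (2×165.24 + 4×285.12) = 1103.2 kN.
Block shear: shear path 2×[39+2×71] = 2×181 mm, A_gv = 4344, A_nv = 2×(181 − 2.5×29)×12 = 2604 mm²; tension across gage: (67 − 1×29)×12 = 456 mm². R_n = min(0.6×450×2604, 0.6×345×4344) + 1.0×450×456 = min(703.08, 899.21) + 205.2 = 908.28 kN. φR_n = 0.75 × 908.28 = 681.2 kN.
Tension rupture (net): A_n = (218 − 2×29)×12 = 1920 mm² (U = 1.0, A_e = A_n). φR_n = 0.75 × 450 × 1920 = 648.0 kN.
Governing: min(1909.5, 1103.2, 681.2, 648.0) = 648.0 kN → net-section rupture.

648.0 kN (net-section rupture governs)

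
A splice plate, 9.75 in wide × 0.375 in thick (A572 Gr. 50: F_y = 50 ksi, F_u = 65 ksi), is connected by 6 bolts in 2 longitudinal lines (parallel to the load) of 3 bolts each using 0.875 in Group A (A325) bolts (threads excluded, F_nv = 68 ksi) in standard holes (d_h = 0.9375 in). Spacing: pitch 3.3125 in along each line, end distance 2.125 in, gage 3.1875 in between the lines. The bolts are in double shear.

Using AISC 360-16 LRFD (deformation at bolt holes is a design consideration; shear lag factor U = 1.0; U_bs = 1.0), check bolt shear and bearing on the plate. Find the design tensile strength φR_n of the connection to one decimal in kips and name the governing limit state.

226.2 kips (bearing governs)

Bolt shear: A_b = π(0.875)²/4 = 0.60132 in². φR_n = 0.75 × 68 × 0.60132 × 6 × 2 = 368.0 kips.
Bearing (0.375 in plate, F_u = 65 ksi): end bolts L_c = 2.125 − 0.9375/2 = 1.65625, R_n = min(1.2×1.65625×0.375×65, 2.4×0.875×0.375×65) = 48.445 kips/bolt; interior L_c = 3.3125 − 0.9375 = 2.375, R_n = 51.188 kips/bolt. φR_n = 0.75 × (2×48.445 + 4×51.188) = 226.2 kips.
Governing: min(368.0, 226.2) = 226.2 kips → bearing.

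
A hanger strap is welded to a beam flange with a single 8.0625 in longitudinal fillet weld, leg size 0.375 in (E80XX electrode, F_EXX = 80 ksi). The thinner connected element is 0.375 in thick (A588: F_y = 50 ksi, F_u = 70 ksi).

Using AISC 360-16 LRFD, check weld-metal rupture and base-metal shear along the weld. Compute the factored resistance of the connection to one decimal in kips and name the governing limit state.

Weld metal: throat = 0.707×0.375 = 0.26513 in, L = 8.0625 in. φR_n = 0.75 × 0.6 × 80 × 0.26513 × 8.0625 = 77.0 kips.
Base metal shear (0.375 in plate): yield φR_n = 1.0×0.6×50×0.375×8.0625 = 90.7 kips; rupture φR_n = 0.75×0.6×70×0.375×8.0625 = 95.2 kips; take 90.7 kips (yield).
Governing: min(77.0, 90.7) = 77.0 kips → weld metal.

77.0 kips (weld metal governs)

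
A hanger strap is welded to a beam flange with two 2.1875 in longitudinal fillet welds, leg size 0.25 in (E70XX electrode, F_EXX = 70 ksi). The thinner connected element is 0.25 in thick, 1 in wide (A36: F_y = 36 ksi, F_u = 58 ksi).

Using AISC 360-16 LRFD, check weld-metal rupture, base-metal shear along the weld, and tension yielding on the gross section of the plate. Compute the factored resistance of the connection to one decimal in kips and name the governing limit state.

8.1 kips (gross-section yield governs)

Weld metal: throat = 0.707×0.25 = 0.17675 in, L = 2×2.1875 = 4.375 in. φR_n = 0.75 × 0.6 × 70 × 0.17675 × 4.375 = 24.4 kips.
Base metal shear (0.25 in plate): yield φR_n = 1.0×0.6×36×0.25×4.375 = 23.6 kips; rupture φR_n = 0.75×0.6×58×0.25×4.375 = 28.5 kips; take 23.6 kips (yield).
Tension yield (gross): A_g = 1×0.25 = 0.25 in². φR_n = 0.90 × 36 × 0.25 = 8.1 kips.
Governing: min(24.4, 23.6, 8.1) = 8.1 kips → gross-section yield.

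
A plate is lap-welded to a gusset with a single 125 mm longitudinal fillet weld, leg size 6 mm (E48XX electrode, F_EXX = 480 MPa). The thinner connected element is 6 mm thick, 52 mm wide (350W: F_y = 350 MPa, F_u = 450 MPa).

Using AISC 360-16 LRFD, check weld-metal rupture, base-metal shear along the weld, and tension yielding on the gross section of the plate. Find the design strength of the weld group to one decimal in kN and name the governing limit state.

Weld metal: throat = 0.707×6 = 4.242 mm, L = 125 mm. φR_n = 0.75 × 0.6 × 480 × 4.242 × 125 = 114.5 kN.
Base metal shear (6 mm plate): yield φR_n = 1.0×0.6×350×6×125 = 157.5 kN; rupture φR_n = 0.75×0.6×450×6×125 = 151.9 kN; take 151.9 kN (rupture).
Tension yield (gross): A_g = 52×6 = 312 mm². φR_n = 0.90 × 350 × 312 = 98.3 kN.
Governing: min(114.5, 151.9, 98.3) = 98.3 kN → gross-section yield.

98.3 kN (gross-section yield governs)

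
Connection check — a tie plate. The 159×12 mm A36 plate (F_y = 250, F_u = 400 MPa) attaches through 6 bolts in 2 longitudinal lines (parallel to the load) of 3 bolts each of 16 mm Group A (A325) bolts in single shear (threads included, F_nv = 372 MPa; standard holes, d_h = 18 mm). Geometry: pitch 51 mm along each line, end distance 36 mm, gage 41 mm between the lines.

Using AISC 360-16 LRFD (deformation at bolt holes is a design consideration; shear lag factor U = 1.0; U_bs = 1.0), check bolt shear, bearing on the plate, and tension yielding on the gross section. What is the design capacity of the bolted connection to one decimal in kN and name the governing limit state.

336.6 kN (bolt shear governs)

Bolt shear: A_b = π(16)²/4 = 201.06 mm². φR_n = 0.75 × 372 × 201.06 × 6 × 1 = 336.6 kN.
Bearing (12 mm plate, F_u = 400 MPa): end bolts L_c = 36 − 18/2 = 27, R_n = min(1.2×27×12×400, 2.4×16×12×400) = 155.52 kN/bolt; interior L_c = 51 − 18 = 33, R_n = 184.32 kN/bolt. φR_n = 0.75 × (2×155.52 + 4×184.32) = 786.2 kN.
Tension yield (gross): A_g = 159×12 = 1908 mm². φR_n = 0.90 × 250 × 1908 = 429.3 kN.
Governing: min(336.6, 786.2, 429.3) = 336.6 kN → bolt shear.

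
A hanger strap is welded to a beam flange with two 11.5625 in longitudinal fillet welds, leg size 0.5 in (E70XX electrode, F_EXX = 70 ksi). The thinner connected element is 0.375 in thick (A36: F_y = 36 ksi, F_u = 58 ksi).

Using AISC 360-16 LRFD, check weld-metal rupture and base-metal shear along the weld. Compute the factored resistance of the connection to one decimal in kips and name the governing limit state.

187.3 kips (base-metal shear governs)

Weld metal: throat = 0.707×0.5 = 0.3535 in, L = 2×11.5625 = 23.125 in. φR_n = 0.75 × 0.6 × 70 × 0.3535 × 23.125 = 257.5 kips.
Base metal shear (0.375 in plate): yield φR_n = 1.0×0.6×36×0.375×23.125 = 187.3 kips; rupture φR_n = 0.75×0.6×58×0.375×23.125 = 226.3 kips; take 187.3 kips (yield).
Governing: min(257.5, 187.3) = 187.3 kips → base-metal shear.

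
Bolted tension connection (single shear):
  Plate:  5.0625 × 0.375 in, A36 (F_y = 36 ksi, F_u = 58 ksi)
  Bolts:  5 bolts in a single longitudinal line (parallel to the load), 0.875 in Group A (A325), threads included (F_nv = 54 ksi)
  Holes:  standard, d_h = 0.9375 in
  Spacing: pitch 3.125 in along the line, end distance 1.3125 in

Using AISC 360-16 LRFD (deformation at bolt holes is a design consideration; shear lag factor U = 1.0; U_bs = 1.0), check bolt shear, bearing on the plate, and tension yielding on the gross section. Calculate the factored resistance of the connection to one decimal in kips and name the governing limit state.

61.5 kips (gross-section yield governs)

Bolt shear: A_b = π(0.875)²/4 = 0.60132 in². φR_n = 0.75 × 54 × 0.60132 × 5 × 1 = 121.8 kips.
Bearing (0.375 in plate, F_u = 58 ksi): end bolts L_c = 1.3125 − 0.9375/2 = 0.84375, R_n = min(1.2×0.84375×0.375×58, 2.4×0.875×0.375×58) = 22.022 kips/bolt; interior L_c = 3.125 − 0.9375 = 2.1875, R_n = 45.675 kips/bolt. φR_n = 0.75 × (1×22.022 + 4×45.675) = 153.5 kips.
Tension yield (gross): A_g = 5.0625×0.375 = 1.8984 in². φR_n = 0.90 × 36 × 1.8984 = 61.5 kips.
Governing: min(121.8, 153.5, 61.5) = 61.5 kips → gross-section yield.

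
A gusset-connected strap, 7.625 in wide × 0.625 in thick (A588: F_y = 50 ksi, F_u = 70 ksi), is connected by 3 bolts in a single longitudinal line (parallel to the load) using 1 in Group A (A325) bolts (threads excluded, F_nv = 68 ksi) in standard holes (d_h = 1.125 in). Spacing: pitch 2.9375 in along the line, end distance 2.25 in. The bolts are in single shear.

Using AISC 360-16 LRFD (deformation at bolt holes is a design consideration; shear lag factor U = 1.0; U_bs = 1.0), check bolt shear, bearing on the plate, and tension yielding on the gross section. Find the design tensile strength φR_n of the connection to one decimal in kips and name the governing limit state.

120.2 kips (bolt shear governs)

Bolt shear: A_b = π(1)²/4 = 0.7854 in². φR_n = 0.75 × 68 × 0.7854 × 3 × 1 = 120.2 kips.
Bearing (0.625 in plate, F_u = 70 ksi): end bolts L_c = 2.25 − 1.125/2 = 1.6875, R_n = min(1.2×1.6875×0.625×70, 2.4×1×0.625×70) = 88.594 kips/bolt; interior L_c = 2.9375 − 1.125 = 1.8125, R_n = 95.156 kips/bolt. φR_n = 0.75 × (1×88.594 + 2×95.156) = 209.2 kips.
Tension yield (gross): A_g = 7.625×0.625 = 4.7656 in². φR_n = 0.90 × 50 × 4.7656 = 214.5 kips.
Governing: min(120.2, 209.2, 214.5) = 120.2 kips → bolt shear.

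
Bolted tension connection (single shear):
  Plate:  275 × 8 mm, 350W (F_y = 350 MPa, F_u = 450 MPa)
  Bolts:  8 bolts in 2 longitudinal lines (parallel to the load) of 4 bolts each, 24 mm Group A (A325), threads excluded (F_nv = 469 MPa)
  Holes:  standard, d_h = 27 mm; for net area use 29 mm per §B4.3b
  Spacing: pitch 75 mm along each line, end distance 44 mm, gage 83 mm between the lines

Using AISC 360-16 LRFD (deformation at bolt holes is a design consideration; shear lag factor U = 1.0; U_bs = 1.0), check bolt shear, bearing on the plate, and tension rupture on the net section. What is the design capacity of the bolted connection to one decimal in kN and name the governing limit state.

585.9 kN (net-section rupture governs)

Bolt shear: A_b = π(24)²/4 = 452.39 mm². φR_n = 0.75 × 469 × 452.39 × 8 × 1 = 1273.0 kN.
Bearing (8 mm plate, F_u = 450 MPa): end bolts L_c = 44 − 27/2 = 30.5, R_n = min(1.2×30.5×8×450, 2.4×24×8×450) = 131.76 kN/bolt; interior L_c = 75 − 27 = 48, R_n = 207.36 kN/bolt. φR_n = 0.75 × (2×131.76 + 6×207.36) = 1130.8 kN.
Tension rupture (net): A_n = (275 − 2×29)×8 = 1736 mm² (U = 1.0, A_e = A_n). φR_n = 0.75 × 450 × 1736 = 585.9 kN.
Governing: min(1273.0, 1130.8, 585.9) = 585.9 kN → net-section rupture.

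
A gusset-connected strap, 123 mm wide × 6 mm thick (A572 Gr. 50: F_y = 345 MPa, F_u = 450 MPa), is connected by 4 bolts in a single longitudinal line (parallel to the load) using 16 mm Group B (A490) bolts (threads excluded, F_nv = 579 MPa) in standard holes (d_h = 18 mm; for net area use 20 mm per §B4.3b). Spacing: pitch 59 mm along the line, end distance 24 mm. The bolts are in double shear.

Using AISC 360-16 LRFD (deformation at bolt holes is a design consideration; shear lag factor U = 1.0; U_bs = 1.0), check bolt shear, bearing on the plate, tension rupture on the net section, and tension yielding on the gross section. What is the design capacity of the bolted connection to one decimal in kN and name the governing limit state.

Bolt shear: A_b = π(16)²/4 = 201.06 mm². φR_n = 0.75 × 579 × 201.06 × 4 × 2 = 698.5 kN.
Bearing (6 mm plate, F_u = 450 MPa): end bolts L_c = 24 − 18/2 = 15, R_n = min(1.2×15×6×450, 2.4×16×6×450) = 48.6 kN/bolt; interior L_c = 59 − 18 = 41, R_n = 103.68 kN/bolt. φR_n = 0.75 × (1×48.6 + 3×103.68) = 269.7 kN.
Tension rupture (net): A_n = (123 − 1×20)×6 = 618 mm² (U = 1.0, A_e = A_n). φR_n = 0.75 × 450 × 618 = 208.6 kN.
Tension yield (gross): A_g = 123×6 = 738 mm². φR_n = 0.90 × 345 × 738 = 229.1 kN.
Governing: min(698.5, 269.7, 208.6, 229.1) = 208.6 kN → net-section rupture.

208.6 kN (net-section rupture governs)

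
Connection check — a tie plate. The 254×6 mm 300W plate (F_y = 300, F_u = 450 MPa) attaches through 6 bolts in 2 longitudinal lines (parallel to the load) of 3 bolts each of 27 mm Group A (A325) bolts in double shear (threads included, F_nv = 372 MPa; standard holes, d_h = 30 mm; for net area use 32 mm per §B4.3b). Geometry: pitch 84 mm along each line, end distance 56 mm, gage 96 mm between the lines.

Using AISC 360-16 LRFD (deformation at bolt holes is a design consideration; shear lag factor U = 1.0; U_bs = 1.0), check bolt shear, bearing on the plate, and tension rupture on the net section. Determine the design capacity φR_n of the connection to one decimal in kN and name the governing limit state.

384.8 kN (net-section rupture governs)

Bolt shear: A_b = π(27)²/4 = 572.56 mm². φR_n = 0.75 × 372 × 572.56 × 6 × 2 = 1916.9 kN.
Bearing (6 mm plate, F_u = 450 MPa): end bolts L_c = 56 − 30/2 = 41, R_n = min(1.2×41×6×450, 2.4×27×6×450) = 132.84 kN/bolt; interior L_c = 84 − 30 = 54, R_n = 174.96 kN/bolt. φR_n = 0.75 × (2×132.84 + 4×174.96) = 724.1 kN.
Tension rupture (net): A_n = (254 − 2×32)×6 = 1140 mm² (U = 1.0, A_e = A_n). φR_n = 0.75 × 450 × 1140 = 384.8 kN.
Governing: min(1916.9, 724.1, 384.8) = 384.8 kN → net-section rupture.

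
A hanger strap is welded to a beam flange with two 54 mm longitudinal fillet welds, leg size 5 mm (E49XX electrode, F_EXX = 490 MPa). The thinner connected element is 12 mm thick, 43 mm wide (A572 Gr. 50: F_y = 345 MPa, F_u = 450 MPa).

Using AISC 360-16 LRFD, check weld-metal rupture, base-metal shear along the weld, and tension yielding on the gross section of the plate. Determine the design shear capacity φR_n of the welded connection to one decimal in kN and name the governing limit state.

Weld metal: throat = 0.707×5 = 3.535 mm, L = 2×54 = 108 mm. φR_n = 0.75 × 0.6 × 490 × 3.535 × 108 = 84.2 kN.
Base metal shear (12 mm plate): yield φR_n = 1.0×0.6×345×12×108 = 268.3 kN; rupture φR_n = 0.75×0.6×450×12×108 = 262.4 kN; take 262.4 kN (rupture).
Tension yield (gross): A_g = 43×12 = 516 mm². φR_n = 0.90 × 345 × 516 = 160.2 kN.
Governing: min(84.2, 262.4, 160.2) = 84.2 kN → weld metal.

84.2 kN (weld metal governs)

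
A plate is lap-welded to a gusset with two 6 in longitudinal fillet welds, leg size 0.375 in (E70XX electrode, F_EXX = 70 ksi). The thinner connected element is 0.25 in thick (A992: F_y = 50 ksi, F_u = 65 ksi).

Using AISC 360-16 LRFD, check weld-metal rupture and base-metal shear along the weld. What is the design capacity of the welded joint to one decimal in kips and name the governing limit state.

87.8 kips (base-metal shear governs)

Weld metal: throat = 0.707×0.375 = 0.26513 in, L = 2×6 = 12 in. φR_n = 0.75 × 0.6 × 70 × 0.26513 × 12 = 100.2 kips.
Base metal shear (0.25 in plate): yield φR_n = 1.0×0.6×50×0.25×12 = 90.0 kips; rupture φR_n = 0.75×0.6×65×0.25×12 = 87.8 kips; take 87.8 kips (rupture).
Governing: min(100.2, 87.8) = 87.8 kips → base-metal shear.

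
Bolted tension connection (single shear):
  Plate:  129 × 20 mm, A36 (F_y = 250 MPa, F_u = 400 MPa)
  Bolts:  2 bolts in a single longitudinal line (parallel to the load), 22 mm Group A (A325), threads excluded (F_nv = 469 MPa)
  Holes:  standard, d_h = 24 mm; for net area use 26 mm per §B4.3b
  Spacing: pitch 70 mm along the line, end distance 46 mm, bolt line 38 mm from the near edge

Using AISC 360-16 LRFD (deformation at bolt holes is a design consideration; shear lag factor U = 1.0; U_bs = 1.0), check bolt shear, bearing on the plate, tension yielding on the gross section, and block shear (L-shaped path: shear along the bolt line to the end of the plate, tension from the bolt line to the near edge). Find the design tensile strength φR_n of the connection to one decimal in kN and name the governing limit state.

Bolt shear: A_b = π(22)²/4 = 380.13 mm². φR_n = 0.75 × 469 × 380.13 × 2 × 1 = 267.4 kN.
Bearing (20 mm plate, F_u = 400 MPa): end bolts L_c = 46 − 24/2 = 34, R_n = min(1.2×34×20×400, 2.4×22×20×400) = 326.4 kN/bolt; interior L_c = 70 − 24 = 46, R_n = 422.4 kN/bolt. φR_n = 0.75 × (1×326.4 + 1×422.4) = 561.6 kN.
Tension yield (gross): A_g = 129×20 = 2580 mm². φR_n = 0.90 × 250 × 2580 = 580.5 kN.
Block shear: shear path 1×[46+1×70] = 1×116 mm, A_gv = 2320, A_nv = 1×(116 − 1.5×26)×20 = 1540 mm²; tension to near edge: (38 − 0.5×26)×20 = 500 mm². R_n = min(0.6×400×1540, 0.6×250×2320) + 1.0×400×500 = min(369.6, 348) + 200 = 548 kN. φR_n = 0.75 × 548 = 411.0 kN.
Governing: min(267.4, 561.6, 580.5, 411.0) = 267.4 kN → bolt shear.

267.4 kN (bolt shear governs)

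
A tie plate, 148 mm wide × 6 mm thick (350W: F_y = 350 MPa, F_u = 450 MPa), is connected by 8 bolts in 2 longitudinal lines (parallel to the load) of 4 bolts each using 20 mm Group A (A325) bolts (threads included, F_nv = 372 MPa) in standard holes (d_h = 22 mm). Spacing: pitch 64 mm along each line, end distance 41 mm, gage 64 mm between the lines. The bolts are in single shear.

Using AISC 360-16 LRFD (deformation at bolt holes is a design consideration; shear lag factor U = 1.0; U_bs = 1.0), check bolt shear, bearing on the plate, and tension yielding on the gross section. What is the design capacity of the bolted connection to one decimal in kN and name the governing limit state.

279.7 kN (gross-section yield governs)

Bolt shear: A_b = π(20)²/4 = 314.16 mm². φR_n = 0.75 × 372 × 314.16 × 8 × 1 = 701.2 kN.
Bearing (6 mm plate, F_u = 450 MPa): end bolts L_c = 41 − 22/2 = 30, R_n = min(1.2×30×6×450, 2.4×20×6×450) = 97.2 kN/bolt; interior L_c = 64 − 22 = 42, R_n = 129.6 kN/bolt. φR_n = 0.75 × (2×97.2 + 6×129.6) = 729.0 kN.
Tension yield (gross): A_g = 148×6 = 888 mm². φR_n = 0.90 × 350 × 888 = 279.7 kN.
Governing: min(701.2, 729.0, 279.7) = 279.7 kN → gross-section yield.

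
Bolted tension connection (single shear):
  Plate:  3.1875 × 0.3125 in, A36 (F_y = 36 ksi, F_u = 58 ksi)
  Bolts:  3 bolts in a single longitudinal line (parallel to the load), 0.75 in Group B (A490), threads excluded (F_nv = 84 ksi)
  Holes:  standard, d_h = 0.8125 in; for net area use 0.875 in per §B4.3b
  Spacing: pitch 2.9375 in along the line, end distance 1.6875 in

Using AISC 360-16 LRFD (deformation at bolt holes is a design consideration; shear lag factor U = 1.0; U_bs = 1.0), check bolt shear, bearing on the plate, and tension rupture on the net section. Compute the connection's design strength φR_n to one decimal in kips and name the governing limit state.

31.4 kips (net-section rupture governs)

Bolt shear: A_b = π(0.75)²/4 = 0.44179 in². φR_n = 0.75 × 84 × 0.44179 × 3 × 1 = 83.5 kips.
Bearing (0.3125 in plate, F_u = 58 ksi): end bolts L_c = 1.6875 − 0.8125/2 = 1.28125, R_n = min(1.2×1.28125×0.3125×58, 2.4×0.75×0.3125×58) = 27.867 kips/bolt; interior L_c = 2.9375 − 0.8125 = 2.125, R_n = 32.625 kips/bolt. φR_n = 0.75 × (1×27.867 + 2×32.625) = 69.8 kips.
Tension rupture (net): A_n = (3.1875 − 1×0.875)×0.3125 = 0.72266 in² (U = 1.0, A_e = A_n). φR_n = 0.75 × 58 × 0.72266 = 31.4 kips.
Governing: min(83.5, 69.8, 31.4) = 31.4 kips → net-section rupture.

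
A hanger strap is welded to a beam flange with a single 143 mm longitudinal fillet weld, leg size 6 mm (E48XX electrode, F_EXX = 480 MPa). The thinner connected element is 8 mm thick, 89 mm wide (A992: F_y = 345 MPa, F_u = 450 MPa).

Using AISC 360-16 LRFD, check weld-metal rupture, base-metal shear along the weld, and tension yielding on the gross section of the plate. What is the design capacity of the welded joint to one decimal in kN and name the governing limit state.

131.0 kN (weld metal governs)

Weld metal: throat = 0.707×6 = 4.242 mm, L = 143 mm. φR_n = 0.75 × 0.6 × 480 × 4.242 × 143 = 131.0 kN.
Base metal shear (8 mm plate): yield φR_n = 1.0×0.6×345×8×143 = 236.8 kN; rupture φR_n = 0.75×0.6×450×8×143 = 231.7 kN; take 231.7 kN (rupture).
Tension yield (gross): A_g = 89×8 = 712 mm². φR_n = 0.90 × 345 × 712 = 221.1 kN.
Governing: min(131.0, 231.7, 221.1) = 131.0 kN → weld metal.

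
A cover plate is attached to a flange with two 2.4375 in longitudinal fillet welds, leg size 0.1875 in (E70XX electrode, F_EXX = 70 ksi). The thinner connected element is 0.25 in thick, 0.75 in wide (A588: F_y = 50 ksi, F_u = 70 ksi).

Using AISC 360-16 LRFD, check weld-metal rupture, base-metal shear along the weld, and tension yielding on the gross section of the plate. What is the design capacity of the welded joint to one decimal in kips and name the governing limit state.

8.4 kips (gross-section yield governs)

Weld metal: throat = 0.707×0.1875 = 0.13256 in, L = 2×2.4375 = 4.875 in. φR_n = 0.75 × 0.6 × 70 × 0.13256 × 4.875 = 20.4 kips.
Base metal shear (0.25 in plate): yield φR_n = 1.0×0.6×50×0.25×4.875 = 36.6 kips; rupture φR_n = 0.75×0.6×70×0.25×4.875 = 38.4 kips; take 36.6 kips (yield).
Tension yield (gross): A_g = 0.75×0.25 = 0.1875 in². φR_n = 0.90 × 50 × 0.1875 = 8.4 kips.
Governing: min(20.4, 36.6, 8.4) = 8.4 kips → gross-section yield.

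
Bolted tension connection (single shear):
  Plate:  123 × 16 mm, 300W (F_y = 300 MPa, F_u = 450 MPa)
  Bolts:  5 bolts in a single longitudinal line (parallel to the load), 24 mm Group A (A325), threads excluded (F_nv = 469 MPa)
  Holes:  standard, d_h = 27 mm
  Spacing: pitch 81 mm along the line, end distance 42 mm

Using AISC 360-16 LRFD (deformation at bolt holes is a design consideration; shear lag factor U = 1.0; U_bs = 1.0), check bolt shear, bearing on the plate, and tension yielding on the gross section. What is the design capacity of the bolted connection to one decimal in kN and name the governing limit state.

Bolt shear: A_b = π(24)²/4 = 452.39 mm². φR_n = 0.75 × 469 × 452.39 × 5 × 1 = 795.6 kN.
Bearing (16 mm plate, F_u = 450 MPa): end bolts L_c = 42 − 27/2 = 28.5, R_n = min(1.2×28.5×16×450, 2.4×24×16×450) = 246.24 kN/bolt; interior L_c = 81 − 27 = 54, R_n = 414.72 kN/bolt. φR_n = 0.75 × (1×246.24 + 4×414.72) = 1428.8 kN.
Tension yield (gross): A_g = 123×16 = 1968 mm². φR_n = 0.90 × 300 × 1968 = 531.4 kN.
Governing: min(795.6, 1428.8, 531.4) = 531.4 kN → gross-section yield.

531.4 kN (gross-section yield governs)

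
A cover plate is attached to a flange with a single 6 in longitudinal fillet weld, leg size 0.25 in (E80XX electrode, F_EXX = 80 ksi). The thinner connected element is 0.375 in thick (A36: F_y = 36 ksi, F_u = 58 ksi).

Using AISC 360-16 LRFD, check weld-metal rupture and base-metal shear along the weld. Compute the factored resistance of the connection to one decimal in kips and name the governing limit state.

Weld metal: throat = 0.707×0.25 = 0.17675 in, L = 6 in. φR_n = 0.75 × 0.6 × 80 × 0.17675 × 6 = 38.2 kips.
Base metal shear (0.375 in plate): yield φR_n = 1.0×0.6×36×0.375×6 = 48.6 kips; rupture φR_n = 0.75×0.6×58×0.375×6 = 58.7 kips; take 48.6 kips (yield).
Governing: min(38.2, 48.6) = 38.2 kips → weld metal.

38.2 kips (weld metal governs)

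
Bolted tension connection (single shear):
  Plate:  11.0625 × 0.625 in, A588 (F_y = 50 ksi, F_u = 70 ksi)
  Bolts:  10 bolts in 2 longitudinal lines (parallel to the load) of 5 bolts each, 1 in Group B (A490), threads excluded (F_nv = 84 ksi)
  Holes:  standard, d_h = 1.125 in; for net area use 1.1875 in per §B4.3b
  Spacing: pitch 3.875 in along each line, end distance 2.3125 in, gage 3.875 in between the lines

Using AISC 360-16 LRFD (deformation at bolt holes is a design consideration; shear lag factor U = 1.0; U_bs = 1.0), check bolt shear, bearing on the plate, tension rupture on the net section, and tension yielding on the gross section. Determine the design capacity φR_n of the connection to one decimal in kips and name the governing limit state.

285.1 kips (net-section rupture governs)

Bolt shear: A_b = π(1)²/4 = 0.7854 in². φR_n = 0.75 × 84 × 0.7854 × 10 × 1 = 494.8 kips.
Bearing (0.625 in plate, F_u = 70 ksi): end bolts L_c = 2.3125 − 1.125/2 = 1.75, R_n = min(1.2×1.75×0.625×70, 2.4×1×0.625×70) = 91.875 kips/bolt; interior L_c = 3.875 − 1.125 = 2.75, R_n = 105 kips/bolt. φR_n = 0.75 × (2×91.875 + 8×105) = 767.8 kips.
Tension rupture (net): A_n = (11.0625 − 2×1.1875)×0.625 = 5.4297 in² (U = 1.0, A_e = A_n). φR_n = 0.75 × 70 × 5.4297 = 285.1 kips.
Tension yield (gross): A_g = 11.0625×0.625 = 6.9141 in². φR_n = 0.90 × 50 × 6.9141 = 311.1 kips.
Governing: min(494.8, 767.8, 285.1, 311.1) = 285.1 kips → net-section rupture.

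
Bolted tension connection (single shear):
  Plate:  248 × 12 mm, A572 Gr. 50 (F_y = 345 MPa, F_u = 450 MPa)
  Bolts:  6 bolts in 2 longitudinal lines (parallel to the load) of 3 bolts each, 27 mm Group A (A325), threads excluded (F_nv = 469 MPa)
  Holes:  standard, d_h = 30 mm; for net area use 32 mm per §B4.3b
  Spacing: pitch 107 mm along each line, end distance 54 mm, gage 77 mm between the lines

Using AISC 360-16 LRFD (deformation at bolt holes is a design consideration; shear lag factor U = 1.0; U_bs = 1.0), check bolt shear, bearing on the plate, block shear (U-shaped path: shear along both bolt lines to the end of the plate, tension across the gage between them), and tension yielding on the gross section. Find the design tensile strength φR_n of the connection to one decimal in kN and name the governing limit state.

Bolt shear: A_b = π(27)²/4 = 572.56 mm². φR_n = 0.75 × 469 × 572.56 × 6 × 1 = 1208.4 kN.
Bearing (12 mm plate, F_u = 450 MPa): end bolts L_c = 54 − 30/2 = 39, R_n = min(1.2×39×12×450, 2.4×27×12×450) = 252.72 kN/bolt; interior L_c = 107 − 30 = 77, R_n = 349.92 kN/bolt. φR_n = 0.75 × (2×252.72 + 4×349.92) = 1428.8 kN.
Block shear: shear path 2×[54+2×107] = 2×268 mm, A_gv = 6432, A_nv = 2×(268 − 2.5×32)×12 = 4512 mm²; tension across gage: (77 − 1×32)×12 = 540 mm². R_n = min(0.6×450×4512, 0.6×345×6432) + 1.0×450×540 = min(1218.2, 1331.4) + 243 = 1461.2 kN. φR_n = 0.75 × 1461.2 = 1095.9 kN.
Tension yield (gross): A_g = 248×12 = 2976 mm². φR_n = 0.90 × 345 × 2976 = 924.0 kN.
Governing: min(1208.4, 1428.8, 1095.9, 924.0) = 924.0 kN → gross-section yield.

924.0 kN (gross-section yield governs)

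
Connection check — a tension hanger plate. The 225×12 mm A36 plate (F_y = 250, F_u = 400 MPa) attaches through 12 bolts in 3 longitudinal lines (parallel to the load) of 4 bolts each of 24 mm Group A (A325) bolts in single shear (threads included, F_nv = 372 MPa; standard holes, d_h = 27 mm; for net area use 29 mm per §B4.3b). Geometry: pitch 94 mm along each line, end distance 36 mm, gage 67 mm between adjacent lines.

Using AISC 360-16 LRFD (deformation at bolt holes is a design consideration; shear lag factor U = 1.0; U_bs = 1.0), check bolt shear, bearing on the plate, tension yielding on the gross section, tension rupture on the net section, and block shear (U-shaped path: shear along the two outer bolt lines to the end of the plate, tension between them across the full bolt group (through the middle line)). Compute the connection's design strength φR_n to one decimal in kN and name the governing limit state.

Bolt shear: A_b = π(24)²/4 = 452.39 mm². φR_n = 0.75 × 372 × 452.39 × 12 × 1 = 1514.6 kN.
Bearing (12 mm plate, F_u = 400 MPa): end bolts L_c = 36 − 27/2 = 22.5, R_n = min(1.2×22.5×12×400, 2.4×24×12×400) = 129.6 kN/bolt; interior L_c = 94 − 27 = 67, R_n = 276.48 kN/bolt. φR_n = 0.75 × (3×129.6 + 9×276.48) = 2157.8 kN.
Tension yield (gross): A_g = 225×12 = 2700 mm². φR_n = 0.90 × 250 × 2700 = 607.5 kN.
Tension rupture (net): A_n = (225 − 3×29)×12 = 1656 mm² (U = 1.0, A_e = A_n). φR_n = 0.75 × 400 × 1656 = 496.8 kN.
Block shear: shear path 2×[36+3×94] = 2×318 mm, A_gv = 7632, A_nv = 2×(318 − 3.5×29)×12 = 5196 mm²; tension across gage: (134 − 2×29)×12 = 912 mm². R_n = min(0.6×400×5196, 0.6×250×7632) + 1.0×400×912 = min(1247, 1144.8) + 364.8 = 1509.6 kN. φR_n = 0.75 × 1509.6 = 1132.2 kN.
Governing: min(1514.6, 2157.8, 607.5, 496.8, 1132.2) = 496.8 kN → net-section rupture.

496.8 kN (net-section rupture governs)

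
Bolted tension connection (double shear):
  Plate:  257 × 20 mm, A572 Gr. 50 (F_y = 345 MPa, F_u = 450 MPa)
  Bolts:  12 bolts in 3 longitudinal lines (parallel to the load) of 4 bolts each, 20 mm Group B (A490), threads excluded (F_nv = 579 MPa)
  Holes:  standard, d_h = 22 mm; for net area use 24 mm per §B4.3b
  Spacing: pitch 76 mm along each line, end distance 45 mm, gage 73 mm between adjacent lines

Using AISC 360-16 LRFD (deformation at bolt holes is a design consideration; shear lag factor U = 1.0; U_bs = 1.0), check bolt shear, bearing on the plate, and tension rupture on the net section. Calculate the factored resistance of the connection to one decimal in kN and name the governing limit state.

1248.8 kN (net-section rupture governs)

Bolt shear: A_b = π(20)²/4 = 314.16 mm². φR_n = 0.75 × 579 × 314.16 × 12 × 2 = 3274.2 kN.
Bearing (20 mm plate, F_u = 450 MPa): end bolts L_c = 45 − 22/2 = 34, R_n = min(1.2×34×20×450, 2.4×20×20×450) = 367.2 kN/bolt; interior L_c = 76 − 22 = 54, R_n = 432 kN/bolt. φR_n = 0.75 × (3×367.2 + 9×432) = 3742.2 kN.
Tension rupture (net): A_n = (257 − 3×24)×20 = 3700 mm² (U = 1.0, A_e = A_n). φR_n = 0.75 × 450 × 3700 = 1248.8 kN.
Governing: min(3274.2, 3742.2, 1248.8) = 1248.8 kN → net-section rupture.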